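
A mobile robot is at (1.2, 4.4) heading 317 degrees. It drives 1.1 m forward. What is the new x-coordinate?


x_new = x0 + d*cos(theta)
= 1.2 + 1.1*cos(317)
= 1.2 + 0.8045
= 2.0045


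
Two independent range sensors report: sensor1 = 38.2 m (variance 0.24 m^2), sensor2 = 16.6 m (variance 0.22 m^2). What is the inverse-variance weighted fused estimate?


w1 = (1/var1) / (1/var1 + 1/var2)
   = 4.1667 / (4.1667 + 4.5455) = 0.4783
w2 = 1 - w1 = 0.5217
fused = w1*s1 + w2*s2 = 18.2696 + 8.6609
= 26.9304 m


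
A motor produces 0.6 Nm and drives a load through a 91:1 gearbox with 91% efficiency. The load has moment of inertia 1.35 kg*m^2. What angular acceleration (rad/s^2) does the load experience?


tau_out = tau_motor * N * eta
= 0.6 * 91 * 0.91 = 49.686 Nm
alpha = tau_out / I = 49.686 / 1.35
= 36.8044 rad/s^2


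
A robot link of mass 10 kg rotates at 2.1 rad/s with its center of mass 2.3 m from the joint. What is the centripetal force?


F = m * omega^2 * r
= 10 * 2.1^2 * 2.3
= 10 * 4.41 * 2.3
= 101.43 N


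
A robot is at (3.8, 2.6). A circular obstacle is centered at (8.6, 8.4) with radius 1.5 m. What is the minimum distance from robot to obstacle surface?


center_dist = sqrt((3.8-8.6)^2 + (2.6-8.4)^2)
= sqrt(23.04 + 33.64)
= 7.5286
min_dist = center_dist - radius = 7.5286 - 1.5 = 6.0286 m


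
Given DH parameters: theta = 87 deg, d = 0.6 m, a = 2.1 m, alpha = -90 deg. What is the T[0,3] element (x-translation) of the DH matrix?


T[0,3] = a * cos(theta)
= 2.1 * cos(87 deg)
= 2.1 * 0.0523
= 0.1099


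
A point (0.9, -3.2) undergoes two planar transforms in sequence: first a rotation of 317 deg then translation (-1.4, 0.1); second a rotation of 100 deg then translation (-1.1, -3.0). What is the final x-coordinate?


After transform 1:
x1 = cos(317)*0.9 - sin(317)*-3.2 + -1.4 = -2.9242
y1 = sin(317)*0.9 + cos(317)*-3.2 + 0.1 = -2.8541
After transform 2:
x2 = cos(100)*-2.9242 - sin(100)*-2.8541 + -1.1
= 2.2185


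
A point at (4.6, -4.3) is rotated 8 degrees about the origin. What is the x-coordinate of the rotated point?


x' = x*cos(theta) - y*sin(theta)
cos(8 deg) = 0.9903, sin(8 deg) = 0.1392
x' = 4.6 * 0.9903 - -4.3 * 0.1392
= 4.5552 - -0.5984
= 5.1537


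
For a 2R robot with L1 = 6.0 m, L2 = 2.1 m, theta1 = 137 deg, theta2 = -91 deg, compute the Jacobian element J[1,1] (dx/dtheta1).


J[1,1] = -L1*sin(t1) - L2*sin(t1+t2)
= -6.0*sin(137) - 2.1*sin(46)
= -5.6026


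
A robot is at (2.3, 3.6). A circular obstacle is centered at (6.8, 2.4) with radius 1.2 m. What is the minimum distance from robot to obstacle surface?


center_dist = sqrt((2.3-6.8)^2 + (3.6-2.4)^2)
= sqrt(20.25 + 1.44)
= 4.6573
min_dist = center_dist - radius = 4.6573 - 1.2 = 3.4573 m


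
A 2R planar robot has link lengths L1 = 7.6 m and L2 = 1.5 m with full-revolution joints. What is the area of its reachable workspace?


r_max = L1 + L2 = 9.1 m
r_min = |L1 - L2| = 6.1 m
Area = pi*(r_max^2 - r_min^2)
= pi*(82.81 - 37.21)
= pi * 45.6
= 143.2566 m^2


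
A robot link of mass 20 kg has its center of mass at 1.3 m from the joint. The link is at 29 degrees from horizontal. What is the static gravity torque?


tau = m*g*L*cos(angle)
= 20 * 9.81 * 1.3 * cos(29 deg)
= 20 * 9.81 * 1.3 * 0.8746
= 223.0805 Nm


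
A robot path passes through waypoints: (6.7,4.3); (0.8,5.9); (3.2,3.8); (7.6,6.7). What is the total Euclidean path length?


Segment lengths:
  seg1 = sqrt((-5.9)^2 + (1.6)^2) = 6.1131
  seg2 = sqrt((2.4)^2 + (-2.1)^2) = 3.189
  seg3 = sqrt((4.4)^2 + (2.9)^2) = 5.2697
Total = 14.5719


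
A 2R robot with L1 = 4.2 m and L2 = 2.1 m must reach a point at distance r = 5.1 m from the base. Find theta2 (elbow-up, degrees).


cos(theta2) = (r^2 - L1^2 - L2^2) / (2*L1*L2)
cos(theta2) = (26.01 - 17.64 - 4.41) / 17.64
cos(theta2) = 0.22449
theta2 = 77.0271 degrees


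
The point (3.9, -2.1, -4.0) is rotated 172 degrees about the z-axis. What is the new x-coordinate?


Rotation about z-axis: x' = x*cos(theta) - y*sin(theta)
= 3.9 * -0.9903 - -2.1 * 0.1392
= -3.5698


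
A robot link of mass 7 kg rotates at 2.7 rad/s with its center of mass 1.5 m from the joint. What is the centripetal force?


F = m * omega^2 * r
= 7 * 2.7^2 * 1.5
= 7 * 7.29 * 1.5
= 76.545 N


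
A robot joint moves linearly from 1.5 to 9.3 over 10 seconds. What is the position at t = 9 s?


s = t/T = 9/10 = 0.9
p(t) = p0 + (pf-p0)*s
= 1.5 + (9.3 - 1.5) * 0.9
= 8.52


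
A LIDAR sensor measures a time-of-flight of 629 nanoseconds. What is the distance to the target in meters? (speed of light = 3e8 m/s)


tof = 629 ns = 6.29e-07 s
dist = c * tof / 2
= 3e8 * 6.29e-07 / 2
= 94.35 m


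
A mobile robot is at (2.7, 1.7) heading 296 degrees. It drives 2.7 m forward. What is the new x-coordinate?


x_new = x0 + d*cos(theta)
= 2.7 + 2.7*cos(296)
= 2.7 + 1.1836
= 3.8836


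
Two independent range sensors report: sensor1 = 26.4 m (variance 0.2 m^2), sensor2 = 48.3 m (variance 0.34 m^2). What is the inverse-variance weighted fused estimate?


w1 = (1/var1) / (1/var1 + 1/var2)
   = 5.0 / (5.0 + 2.9412) = 0.6296
w2 = 1 - w1 = 0.3704
fused = w1*s1 + w2*s2 = 16.6222 + 17.8889
= 34.5111 m


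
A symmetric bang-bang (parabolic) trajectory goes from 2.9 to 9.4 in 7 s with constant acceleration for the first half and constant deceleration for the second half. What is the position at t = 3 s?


Symmetric rest-to-rest: each phase covers (pf-p0)/2 in time T/2. 0.5*a*(T/2)^2 = (pf-p0)/2 => a = 4*(pf-p0)/T^2
a = 4*(9.4-2.9)/7^2 = 0.5306
t = 3 is in the acceleration phase (t <= T/2).
p = p0 + 0.5*a*t^2 = 2.9 + 0.5*0.5306*3^2
= 5.2878


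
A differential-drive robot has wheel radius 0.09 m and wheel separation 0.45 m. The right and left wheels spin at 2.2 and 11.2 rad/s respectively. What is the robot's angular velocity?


vR = r*wR = 0.09*2.2 = 0.198 m/s
vL = r*wL = 0.09*11.2 = 1.008 m/s
v = (vR+vL)/2 = 0.603 m/s
omega = (vR-vL)/L = -1.8 rad/s
angular velocity = -1.8 rad/s


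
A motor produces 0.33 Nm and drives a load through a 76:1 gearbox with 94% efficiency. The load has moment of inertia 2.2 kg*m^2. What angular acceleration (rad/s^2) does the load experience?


tau_out = tau_motor * N * eta
= 0.33 * 76 * 0.94 = 23.5752 Nm
alpha = tau_out / I = 23.5752 / 2.2
= 10.716 rad/s^2


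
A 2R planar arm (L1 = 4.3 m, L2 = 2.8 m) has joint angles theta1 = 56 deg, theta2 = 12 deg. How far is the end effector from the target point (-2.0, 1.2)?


End effector via forward kinematics:
x = L1*cos(t1) + L2*cos(t1+t2) = 3.4534
y = L1*sin(t1) + L2*sin(t1+t2) = 6.161
Distance to target:
d = sqrt((-2.0 - 3.4534)^2 + (1.2 - 6.161)^2)
= sqrt(29.7399 + 24.6113)
= 7.3723 m


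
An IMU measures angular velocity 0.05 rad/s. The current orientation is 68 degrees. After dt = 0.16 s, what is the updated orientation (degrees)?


delta_theta = w * dt = 0.05 * 0.16 = 0.008 rad
= 0.4584 deg
theta_new = 68 + 0.4584 = 68.4584 deg


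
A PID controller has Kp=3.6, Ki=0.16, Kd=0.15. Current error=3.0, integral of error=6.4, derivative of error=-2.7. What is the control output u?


u = Kp*e + Ki*int(e) + Kd*de/dt
= 3.6*3.0 + 0.16*6.4 + 0.15*(-2.7)
= 10.8 + 1.024 + -0.405
= 11.419


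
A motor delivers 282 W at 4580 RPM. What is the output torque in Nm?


omega = 4580 * 2*pi/60 = 479.6165 rad/s
tau = P / omega = 282 / 479.6165
= 0.588 Nm


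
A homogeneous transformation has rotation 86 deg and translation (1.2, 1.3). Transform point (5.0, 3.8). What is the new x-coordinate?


x' = cos(theta)*px - sin(theta)*py + tx
= 0.0698*5.0 - 0.9976*3.8 + 1.2
= -2.242


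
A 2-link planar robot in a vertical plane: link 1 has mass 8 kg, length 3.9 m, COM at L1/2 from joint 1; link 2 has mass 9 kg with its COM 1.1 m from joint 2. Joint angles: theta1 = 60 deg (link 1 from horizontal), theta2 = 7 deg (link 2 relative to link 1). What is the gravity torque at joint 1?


Horizontal distance from joint 1 to link-1 COM:
  x_c1 = (L1/2)*cos(t1) = 1.95 * 0.5 = 0.975 m
Horizontal distance from joint 1 to link-2 COM:
  x_c2 = L1*cos(t1) + Lc2*cos(t1+t2)
       = 3.9*0.5 + 1.1*0.3907 = 2.3798 m
tau1 = m1*g*x_c1 + m2*g*x_c2
     = 8*9.81*0.975 + 9*9.81*2.3798
     = 76.518 + 210.1129
     = 286.6309 Nm


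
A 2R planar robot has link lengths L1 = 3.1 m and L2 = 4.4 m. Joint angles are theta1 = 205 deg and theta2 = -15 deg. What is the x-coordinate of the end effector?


Convert angles to radians: theta1 = 3.5779, theta2 = -0.2618
x = L1*cos(theta1) + L2*cos(theta1+theta2)
x = -2.8096 + -4.3332
x = -7.1427


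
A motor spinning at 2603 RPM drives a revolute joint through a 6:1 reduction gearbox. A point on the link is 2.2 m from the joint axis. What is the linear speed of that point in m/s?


omega_motor = 2603 * 2*pi/60 = 272.5855 rad/s
omega_joint = omega_motor / 6 = 45.4309 rad/s
v = omega_joint * r = 45.4309 * 2.2
= 99.948 m/s


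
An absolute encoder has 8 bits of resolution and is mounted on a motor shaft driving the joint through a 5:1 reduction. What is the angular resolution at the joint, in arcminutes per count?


counts = 2^8 = 256
effective counts at joint = 256 * 5 = 1280
resolution = 360*60 / 1280
= 16.875 arcmin/count


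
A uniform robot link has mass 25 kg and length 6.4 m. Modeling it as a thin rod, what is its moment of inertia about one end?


I = (1/3) * m * L^2
= (1/3) * 25 * 6.4^2
= 0.333333 * 25 * 40.96
= 341.3333 kg*m^2


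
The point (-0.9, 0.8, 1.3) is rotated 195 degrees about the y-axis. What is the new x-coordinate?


Rotation about y-axis: x' = x*cos(theta) + z*sin(theta)
= -0.9 * -0.9659 + 1.3 * -0.2588
= 0.5329


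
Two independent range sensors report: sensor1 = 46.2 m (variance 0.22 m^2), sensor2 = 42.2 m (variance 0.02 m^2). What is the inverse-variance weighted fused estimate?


w1 = (1/var1) / (1/var1 + 1/var2)
   = 4.5455 / (4.5455 + 50.0) = 0.0833
w2 = 1 - w1 = 0.9167
fused = w1*s1 + w2*s2 = 3.85 + 38.6833
= 42.5333 m


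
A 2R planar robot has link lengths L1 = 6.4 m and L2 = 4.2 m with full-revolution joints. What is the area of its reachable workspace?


r_max = L1 + L2 = 10.6 m
r_min = |L1 - L2| = 2.2 m
Area = pi*(r_max^2 - r_min^2)
= pi*(112.36 - 4.84)
= pi * 107.52
= 337.784 m^2


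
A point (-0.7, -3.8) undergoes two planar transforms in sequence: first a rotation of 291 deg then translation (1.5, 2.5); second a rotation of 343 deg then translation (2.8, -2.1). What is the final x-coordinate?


After transform 1:
x1 = cos(291)*-0.7 - sin(291)*-3.8 + 1.5 = -2.2985
y1 = sin(291)*-0.7 + cos(291)*-3.8 + 2.5 = 1.7917
After transform 2:
x2 = cos(343)*-2.2985 - sin(343)*1.7917 + 2.8
= 1.1258


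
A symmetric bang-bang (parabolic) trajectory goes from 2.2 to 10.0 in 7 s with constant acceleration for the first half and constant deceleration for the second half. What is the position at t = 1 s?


Symmetric rest-to-rest: each phase covers (pf-p0)/2 in time T/2. 0.5*a*(T/2)^2 = (pf-p0)/2 => a = 4*(pf-p0)/T^2
a = 4*(10.0-2.2)/7^2 = 0.6367
t = 1 is in the acceleration phase (t <= T/2).
p = p0 + 0.5*a*t^2 = 2.2 + 0.5*0.6367*1^2
= 2.5184


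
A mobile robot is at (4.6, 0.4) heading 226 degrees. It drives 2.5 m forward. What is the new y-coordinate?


y_new = y0 + d*sin(theta)
= 0.4 + 2.5*sin(226)
= 0.4 + -1.7983
= -1.3983


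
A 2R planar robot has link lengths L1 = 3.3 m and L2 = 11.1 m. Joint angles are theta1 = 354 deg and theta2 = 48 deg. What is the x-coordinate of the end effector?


Convert angles to radians: theta1 = 6.1785, theta2 = 0.8378
x = L1*cos(theta1) + L2*cos(theta1+theta2)
x = 3.2819 + 8.2489
x = 11.5308


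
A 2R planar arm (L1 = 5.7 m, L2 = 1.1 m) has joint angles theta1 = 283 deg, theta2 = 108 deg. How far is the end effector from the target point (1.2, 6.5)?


End effector via forward kinematics:
x = L1*cos(t1) + L2*cos(t1+t2) = 2.2251
y = L1*sin(t1) + L2*sin(t1+t2) = -4.9874
Distance to target:
d = sqrt((1.2 - 2.2251)^2 + (6.5 - -4.9874)^2)
= sqrt(1.0508 + 131.9596)
= 11.533 m


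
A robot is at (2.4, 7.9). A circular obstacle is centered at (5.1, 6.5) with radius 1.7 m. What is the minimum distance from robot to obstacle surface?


center_dist = sqrt((2.4-5.1)^2 + (7.9-6.5)^2)
= sqrt(7.29 + 1.96)
= 3.0414
min_dist = center_dist - radius = 3.0414 - 1.7 = 1.3414 m


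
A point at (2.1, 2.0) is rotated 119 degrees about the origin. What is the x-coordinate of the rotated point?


x' = x*cos(theta) - y*sin(theta)
cos(119 deg) = -0.4848, sin(119 deg) = 0.8746
x' = 2.1 * -0.4848 - 2.0 * 0.8746
= -1.0181 - 1.7492
= -2.7673


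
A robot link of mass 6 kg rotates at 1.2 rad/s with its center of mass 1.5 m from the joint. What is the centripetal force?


F = m * omega^2 * r
= 6 * 1.2^2 * 1.5
= 6 * 1.44 * 1.5
= 12.96 N


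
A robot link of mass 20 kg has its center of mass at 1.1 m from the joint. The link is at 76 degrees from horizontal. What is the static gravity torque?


tau = m*g*L*cos(angle)
= 20 * 9.81 * 1.1 * cos(76 deg)
= 20 * 9.81 * 1.1 * 0.2419
= 52.2116 Nm


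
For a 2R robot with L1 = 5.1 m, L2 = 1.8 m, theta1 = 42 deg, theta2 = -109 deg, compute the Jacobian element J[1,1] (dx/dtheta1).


J[1,1] = -L1*sin(t1) - L2*sin(t1+t2)
= -5.1*sin(42) - 1.8*sin(-67)
= -1.7557


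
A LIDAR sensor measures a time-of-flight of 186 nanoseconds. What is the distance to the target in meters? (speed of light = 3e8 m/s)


tof = 186 ns = 1.86e-07 s
dist = c * tof / 2
= 3e8 * 1.86e-07 / 2
= 27.9 m


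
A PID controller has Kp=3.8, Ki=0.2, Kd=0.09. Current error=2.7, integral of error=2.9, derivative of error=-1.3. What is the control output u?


u = Kp*e + Ki*int(e) + Kd*de/dt
= 3.8*2.7 + 0.2*2.9 + 0.09*(-1.3)
= 10.26 + 0.58 + -0.117
= 10.723


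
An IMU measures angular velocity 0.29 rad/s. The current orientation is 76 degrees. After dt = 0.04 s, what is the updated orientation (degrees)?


delta_theta = w * dt = 0.29 * 0.04 = 0.0116 rad
= 0.6646 deg
theta_new = 76 + 0.6646 = 76.6646 deg


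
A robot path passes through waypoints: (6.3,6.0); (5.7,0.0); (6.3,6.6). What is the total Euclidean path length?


Segment lengths:
  seg1 = sqrt((-0.6)^2 + (-6.0)^2) = 6.0299
  seg2 = sqrt((0.6)^2 + (6.6)^2) = 6.6272
Total = 12.6571


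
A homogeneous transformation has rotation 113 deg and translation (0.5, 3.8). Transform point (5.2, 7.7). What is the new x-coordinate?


x' = cos(theta)*px - sin(theta)*py + tx
= -0.3907*5.2 - 0.9205*7.7 + 0.5
= -8.6197


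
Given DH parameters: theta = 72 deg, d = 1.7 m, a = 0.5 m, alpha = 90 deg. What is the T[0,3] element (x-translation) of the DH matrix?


T[0,3] = a * cos(theta)
= 0.5 * cos(72 deg)
= 0.5 * 0.309
= 0.1545


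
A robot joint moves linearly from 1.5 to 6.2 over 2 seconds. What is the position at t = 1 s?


s = t/T = 1/2 = 0.5
p(t) = p0 + (pf-p0)*s
= 1.5 + (6.2 - 1.5) * 0.5
= 3.85


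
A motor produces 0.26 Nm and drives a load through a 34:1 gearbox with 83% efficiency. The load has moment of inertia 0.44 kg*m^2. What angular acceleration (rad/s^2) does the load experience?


tau_out = tau_motor * N * eta
= 0.26 * 34 * 0.83 = 7.3372 Nm
alpha = tau_out / I = 7.3372 / 0.44
= 16.6755 rad/s^2


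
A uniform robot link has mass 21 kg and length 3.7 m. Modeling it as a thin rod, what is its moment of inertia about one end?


I = (1/3) * m * L^2
= (1/3) * 21 * 3.7^2
= 0.333333 * 21 * 13.69
= 95.83 kg*m^2


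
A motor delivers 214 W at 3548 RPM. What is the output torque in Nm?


omega = 3548 * 2*pi/60 = 371.5457 rad/s
tau = P / omega = 214 / 371.5457
= 0.576 Nm


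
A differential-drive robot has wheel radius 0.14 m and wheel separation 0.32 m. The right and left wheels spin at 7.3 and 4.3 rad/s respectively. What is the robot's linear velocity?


vR = r*wR = 0.14*7.3 = 1.022 m/s
vL = r*wL = 0.14*4.3 = 0.602 m/s
v = (vR+vL)/2 = 0.812 m/s
omega = (vR-vL)/L = 1.3125 rad/s
linear velocity = 0.812 m/s


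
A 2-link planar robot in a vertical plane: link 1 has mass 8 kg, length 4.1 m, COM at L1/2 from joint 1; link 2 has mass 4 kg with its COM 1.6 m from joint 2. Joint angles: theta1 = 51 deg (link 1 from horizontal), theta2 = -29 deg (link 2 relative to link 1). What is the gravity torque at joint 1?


Horizontal distance from joint 1 to link-1 COM:
  x_c1 = (L1/2)*cos(t1) = 2.05 * 0.6293 = 1.2901 m
Horizontal distance from joint 1 to link-2 COM:
  x_c2 = L1*cos(t1) + Lc2*cos(t1+t2)
       = 4.1*0.6293 + 1.6*0.9272 = 4.0637 m
tau1 = m1*g*x_c1 + m2*g*x_c2
     = 8*9.81*1.2901 + 4*9.81*4.0637
     = 101.2476 + 159.4599
     = 260.7075 Nm


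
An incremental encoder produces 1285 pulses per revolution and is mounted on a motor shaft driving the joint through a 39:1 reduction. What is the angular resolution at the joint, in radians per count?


counts per rev = 1285
effective counts at joint = 1285 * 39 = 50115
resolution = 2*pi / 50115
= 1.2538e-04 rad/count


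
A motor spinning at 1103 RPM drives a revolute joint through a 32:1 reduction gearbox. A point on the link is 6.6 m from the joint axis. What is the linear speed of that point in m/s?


omega_motor = 1103 * 2*pi/60 = 115.5059 rad/s
omega_joint = omega_motor / 32 = 3.6096 rad/s
v = omega_joint * r = 3.6096 * 6.6
= 23.8231 m/s


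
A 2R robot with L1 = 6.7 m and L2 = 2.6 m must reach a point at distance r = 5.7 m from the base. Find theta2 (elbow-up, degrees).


cos(theta2) = (r^2 - L1^2 - L2^2) / (2*L1*L2)
cos(theta2) = (32.49 - 44.89 - 6.76) / 34.84
cos(theta2) = -0.549943
theta2 = 123.3631 degrees


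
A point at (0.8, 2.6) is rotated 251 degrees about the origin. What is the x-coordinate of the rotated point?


x' = x*cos(theta) - y*sin(theta)
cos(251 deg) = -0.3256, sin(251 deg) = -0.9455
x' = 0.8 * -0.3256 - 2.6 * -0.9455
= -0.2605 - -2.4583
= 2.1979


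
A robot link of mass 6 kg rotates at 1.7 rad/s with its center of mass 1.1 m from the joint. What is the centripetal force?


F = m * omega^2 * r
= 6 * 1.7^2 * 1.1
= 6 * 2.89 * 1.1
= 19.074 N


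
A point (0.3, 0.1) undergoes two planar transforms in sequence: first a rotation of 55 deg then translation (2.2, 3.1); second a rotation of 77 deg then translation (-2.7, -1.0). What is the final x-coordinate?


After transform 1:
x1 = cos(55)*0.3 - sin(55)*0.1 + 2.2 = 2.2902
y1 = sin(55)*0.3 + cos(55)*0.1 + 3.1 = 3.4031
After transform 2:
x2 = cos(77)*2.2902 - sin(77)*3.4031 + -2.7
= -5.5007


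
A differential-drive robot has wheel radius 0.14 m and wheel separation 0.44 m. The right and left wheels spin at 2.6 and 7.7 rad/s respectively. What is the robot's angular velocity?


vR = r*wR = 0.14*2.6 = 0.364 m/s
vL = r*wL = 0.14*7.7 = 1.078 m/s
v = (vR+vL)/2 = 0.721 m/s
omega = (vR-vL)/L = -1.6227 rad/s
angular velocity = -1.6227 rad/s


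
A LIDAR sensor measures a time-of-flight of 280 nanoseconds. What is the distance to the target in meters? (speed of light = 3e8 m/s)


tof = 280 ns = 2.8e-07 s
dist = c * tof / 2
= 3e8 * 2.8e-07 / 2
= 42.0 m


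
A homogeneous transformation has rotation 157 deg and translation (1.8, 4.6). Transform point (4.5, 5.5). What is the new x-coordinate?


x' = cos(theta)*px - sin(theta)*py + tx
= -0.9205*4.5 - 0.3907*5.5 + 1.8
= -4.4913


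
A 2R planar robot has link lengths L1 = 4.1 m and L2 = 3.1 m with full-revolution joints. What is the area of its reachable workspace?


r_max = L1 + L2 = 7.2 m
r_min = |L1 - L2| = 1.0 m
Area = pi*(r_max^2 - r_min^2)
= pi*(51.84 - 1.0)
= pi * 50.84
= 159.7186 m^2


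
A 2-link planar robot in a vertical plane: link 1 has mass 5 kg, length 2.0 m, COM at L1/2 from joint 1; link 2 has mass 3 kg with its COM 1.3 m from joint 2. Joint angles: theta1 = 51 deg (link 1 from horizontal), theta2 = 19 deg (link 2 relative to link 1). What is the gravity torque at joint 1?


Horizontal distance from joint 1 to link-1 COM:
  x_c1 = (L1/2)*cos(t1) = 1.0 * 0.6293 = 0.6293 m
Horizontal distance from joint 1 to link-2 COM:
  x_c2 = L1*cos(t1) + Lc2*cos(t1+t2)
       = 2.0*0.6293 + 1.3*0.342 = 1.7033 m
tau1 = m1*g*x_c1 + m2*g*x_c2
     = 5*9.81*0.6293 + 3*9.81*1.7033
     = 30.8682 + 50.1271
     = 80.9953 Nm


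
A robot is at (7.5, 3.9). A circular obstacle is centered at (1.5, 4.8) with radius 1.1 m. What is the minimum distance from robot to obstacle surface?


center_dist = sqrt((7.5-1.5)^2 + (3.9-4.8)^2)
= sqrt(36.0 + 0.81)
= 6.0671
min_dist = center_dist - radius = 6.0671 - 1.1 = 4.9671 m


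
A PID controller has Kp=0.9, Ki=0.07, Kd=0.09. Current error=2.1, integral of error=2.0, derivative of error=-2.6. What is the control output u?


u = Kp*e + Ki*int(e) + Kd*de/dt
= 0.9*2.1 + 0.07*2.0 + 0.09*(-2.6)
= 1.89 + 0.14 + -0.234
= 1.796


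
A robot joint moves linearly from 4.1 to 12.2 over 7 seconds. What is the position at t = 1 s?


s = t/T = 1/7 = 0.1429
p(t) = p0 + (pf-p0)*s
= 4.1 + (12.2 - 4.1) * 0.1429
= 5.2571


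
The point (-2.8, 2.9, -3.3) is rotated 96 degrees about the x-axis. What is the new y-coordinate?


Rotation about x-axis: y' = y*cos(theta) - z*sin(theta)
= 2.9 * -0.1045 - -3.3 * 0.9945
= 2.9788


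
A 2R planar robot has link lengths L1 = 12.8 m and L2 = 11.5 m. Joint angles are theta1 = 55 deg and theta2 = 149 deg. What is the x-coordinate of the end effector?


Convert angles to radians: theta1 = 0.9599, theta2 = 2.6005
x = L1*cos(theta1) + L2*cos(theta1+theta2)
x = 7.3418 + -10.5058
x = -3.164


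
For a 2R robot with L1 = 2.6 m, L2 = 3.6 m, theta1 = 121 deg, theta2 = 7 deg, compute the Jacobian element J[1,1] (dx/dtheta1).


J[1,1] = -L1*sin(t1) - L2*sin(t1+t2)
= -2.6*sin(121) - 3.6*sin(128)
= -5.0655


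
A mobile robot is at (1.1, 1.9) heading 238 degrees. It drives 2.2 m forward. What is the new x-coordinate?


x_new = x0 + d*cos(theta)
= 1.1 + 2.2*cos(238)
= 1.1 + -1.1658
= -0.0658


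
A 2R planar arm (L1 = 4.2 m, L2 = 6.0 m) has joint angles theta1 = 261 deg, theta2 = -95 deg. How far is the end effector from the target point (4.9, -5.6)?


End effector via forward kinematics:
x = L1*cos(t1) + L2*cos(t1+t2) = -6.4788
y = L1*sin(t1) + L2*sin(t1+t2) = -2.6968
Distance to target:
d = sqrt((4.9 - -6.4788)^2 + (-5.6 - -2.6968)^2)
= sqrt(129.4771 + 8.4288)
= 11.7433 m


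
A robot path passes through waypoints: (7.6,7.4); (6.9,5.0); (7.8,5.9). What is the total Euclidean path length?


Segment lengths:
  seg1 = sqrt((-0.7)^2 + (-2.4)^2) = 2.5
  seg2 = sqrt((0.9)^2 + (0.9)^2) = 1.2728
Total = 3.7728


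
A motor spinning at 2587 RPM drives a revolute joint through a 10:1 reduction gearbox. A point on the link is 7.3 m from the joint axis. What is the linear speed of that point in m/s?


omega_motor = 2587 * 2*pi/60 = 270.91 rad/s
omega_joint = omega_motor / 10 = 27.091 rad/s
v = omega_joint * r = 27.091 * 7.3
= 197.7643 m/s


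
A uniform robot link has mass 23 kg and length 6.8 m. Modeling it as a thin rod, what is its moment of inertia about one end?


I = (1/3) * m * L^2
= (1/3) * 23 * 6.8^2
= 0.333333 * 23 * 46.24
= 354.5067 kg*m^2


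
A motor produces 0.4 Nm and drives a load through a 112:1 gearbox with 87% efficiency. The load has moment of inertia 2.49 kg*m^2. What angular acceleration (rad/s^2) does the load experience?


tau_out = tau_motor * N * eta
= 0.4 * 112 * 0.87 = 38.976 Nm
alpha = tau_out / I = 38.976 / 2.49
= 15.653 rad/s^2


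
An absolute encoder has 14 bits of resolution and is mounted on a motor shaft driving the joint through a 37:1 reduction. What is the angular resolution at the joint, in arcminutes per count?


counts = 2^14 = 16384
effective counts at joint = 16384 * 37 = 606208
resolution = 360*60 / 606208
= 0.0356 arcmin/count


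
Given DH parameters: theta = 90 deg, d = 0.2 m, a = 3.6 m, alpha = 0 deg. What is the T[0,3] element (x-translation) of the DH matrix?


T[0,3] = a * cos(theta)
= 3.6 * cos(90 deg)
= 3.6 * 0.0
= 0.0


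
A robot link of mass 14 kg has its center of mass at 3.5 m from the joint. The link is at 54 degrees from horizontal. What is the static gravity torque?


tau = m*g*L*cos(angle)
= 14 * 9.81 * 3.5 * cos(54 deg)
= 14 * 9.81 * 3.5 * 0.5878
= 282.5425 Nm


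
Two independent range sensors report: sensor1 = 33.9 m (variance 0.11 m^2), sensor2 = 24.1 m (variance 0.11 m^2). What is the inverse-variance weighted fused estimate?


w1 = (1/var1) / (1/var1 + 1/var2)
   = 9.0909 / (9.0909 + 9.0909) = 0.5
w2 = 1 - w1 = 0.5
fused = w1*s1 + w2*s2 = 16.95 + 12.05
= 29.0 m


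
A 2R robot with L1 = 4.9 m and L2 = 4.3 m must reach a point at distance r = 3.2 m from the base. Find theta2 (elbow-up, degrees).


cos(theta2) = (r^2 - L1^2 - L2^2) / (2*L1*L2)
cos(theta2) = (10.24 - 24.01 - 18.49) / 42.14
cos(theta2) = -0.765543
theta2 = 139.9554 degrees


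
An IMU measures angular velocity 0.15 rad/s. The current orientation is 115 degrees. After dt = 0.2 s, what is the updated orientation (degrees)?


delta_theta = w * dt = 0.15 * 0.2 = 0.03 rad
= 1.7189 deg
theta_new = 115 + 1.7189 = 116.7189 deg


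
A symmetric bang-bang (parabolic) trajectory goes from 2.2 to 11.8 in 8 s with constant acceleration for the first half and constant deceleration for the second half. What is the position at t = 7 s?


Symmetric rest-to-rest: each phase covers (pf-p0)/2 in time T/2. 0.5*a*(T/2)^2 = (pf-p0)/2 => a = 4*(pf-p0)/T^2
a = 4*(11.8-2.2)/8^2 = 0.6
t = 7 is in the deceleration phase (t > T/2).
p = pf - 0.5*a*(T-t)^2 = 11.8 - 0.5*0.6*1^2
= 11.5


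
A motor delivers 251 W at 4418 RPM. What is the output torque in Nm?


omega = 4418 * 2*pi/60 = 462.6519 rad/s
tau = P / omega = 251 / 462.6519
= 0.5425 Nm


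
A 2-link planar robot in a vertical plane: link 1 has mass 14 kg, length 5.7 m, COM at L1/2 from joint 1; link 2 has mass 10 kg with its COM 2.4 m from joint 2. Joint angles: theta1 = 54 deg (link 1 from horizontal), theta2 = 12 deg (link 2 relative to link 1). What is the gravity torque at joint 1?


Horizontal distance from joint 1 to link-1 COM:
  x_c1 = (L1/2)*cos(t1) = 2.85 * 0.5878 = 1.6752 m
Horizontal distance from joint 1 to link-2 COM:
  x_c2 = L1*cos(t1) + Lc2*cos(t1+t2)
       = 5.7*0.5878 + 2.4*0.4067 = 4.3265 m
tau1 = m1*g*x_c1 + m2*g*x_c2
     = 14*9.81*1.6752 + 10*9.81*4.3265
     = 230.0703 + 424.434
     = 654.5043 Nm


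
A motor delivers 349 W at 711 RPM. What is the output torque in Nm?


omega = 711 * 2*pi/60 = 74.4557 rad/s
tau = P / omega = 349 / 74.4557
= 4.6873 Nm


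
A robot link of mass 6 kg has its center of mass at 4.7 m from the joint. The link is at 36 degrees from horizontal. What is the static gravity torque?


tau = m*g*L*cos(angle)
= 6 * 9.81 * 4.7 * cos(36 deg)
= 6 * 9.81 * 4.7 * 0.809
= 223.8081 Nm


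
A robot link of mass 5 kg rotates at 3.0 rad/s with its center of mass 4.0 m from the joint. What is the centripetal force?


F = m * omega^2 * r
= 5 * 3.0^2 * 4.0
= 5 * 9.0 * 4.0
= 180.0 N


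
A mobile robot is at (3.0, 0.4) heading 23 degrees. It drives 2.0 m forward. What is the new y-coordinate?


y_new = y0 + d*sin(theta)
= 0.4 + 2.0*sin(23)
= 0.4 + 0.7815
= 1.1815


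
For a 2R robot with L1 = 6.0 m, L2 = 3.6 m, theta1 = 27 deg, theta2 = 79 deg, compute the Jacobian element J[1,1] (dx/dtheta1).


J[1,1] = -L1*sin(t1) - L2*sin(t1+t2)
= -6.0*sin(27) - 3.6*sin(106)
= -6.1845


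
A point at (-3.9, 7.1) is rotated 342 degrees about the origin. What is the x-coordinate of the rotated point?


x' = x*cos(theta) - y*sin(theta)
cos(342 deg) = 0.9511, sin(342 deg) = -0.309
x' = -3.9 * 0.9511 - 7.1 * -0.309
= -3.7091 - -2.194
= -1.5151


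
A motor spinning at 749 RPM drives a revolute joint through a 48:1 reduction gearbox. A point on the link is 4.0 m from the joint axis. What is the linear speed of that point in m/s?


omega_motor = 749 * 2*pi/60 = 78.4351 rad/s
omega_joint = omega_motor / 48 = 1.6341 rad/s
v = omega_joint * r = 1.6341 * 4.0
= 6.5363 m/s


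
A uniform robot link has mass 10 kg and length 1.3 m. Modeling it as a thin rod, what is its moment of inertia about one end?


I = (1/3) * m * L^2
= (1/3) * 10 * 1.3^2
= 0.333333 * 10 * 1.69
= 5.6333 kg*m^2


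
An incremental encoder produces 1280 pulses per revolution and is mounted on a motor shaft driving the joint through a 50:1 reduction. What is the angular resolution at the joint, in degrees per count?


counts per rev = 1280
effective counts at joint = 1280 * 50 = 64000
resolution = 360 / 64000
= 0.0056 deg/count


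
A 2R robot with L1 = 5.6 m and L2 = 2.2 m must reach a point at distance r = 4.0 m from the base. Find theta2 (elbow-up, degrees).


cos(theta2) = (r^2 - L1^2 - L2^2) / (2*L1*L2)
cos(theta2) = (16.0 - 31.36 - 4.84) / 24.64
cos(theta2) = -0.819805
theta2 = 145.0653 degrees


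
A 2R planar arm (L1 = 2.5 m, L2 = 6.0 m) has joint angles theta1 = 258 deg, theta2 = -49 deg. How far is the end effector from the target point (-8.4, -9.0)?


End effector via forward kinematics:
x = L1*cos(t1) + L2*cos(t1+t2) = -5.7675
y = L1*sin(t1) + L2*sin(t1+t2) = -5.3542
Distance to target:
d = sqrt((-8.4 - -5.7675)^2 + (-9.0 - -5.3542)^2)
= sqrt(6.9301 + 13.2917)
= 4.4969 m


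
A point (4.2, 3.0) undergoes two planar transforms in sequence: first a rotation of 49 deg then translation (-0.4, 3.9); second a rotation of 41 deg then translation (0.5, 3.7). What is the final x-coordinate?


After transform 1:
x1 = cos(49)*4.2 - sin(49)*3.0 + -0.4 = 0.0913
y1 = sin(49)*4.2 + cos(49)*3.0 + 3.9 = 9.038
After transform 2:
x2 = cos(41)*0.0913 - sin(41)*9.038 + 0.5
= -5.3605


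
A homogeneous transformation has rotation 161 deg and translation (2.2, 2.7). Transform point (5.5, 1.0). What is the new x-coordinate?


x' = cos(theta)*px - sin(theta)*py + tx
= -0.9455*5.5 - 0.3256*1.0 + 2.2
= -3.3259


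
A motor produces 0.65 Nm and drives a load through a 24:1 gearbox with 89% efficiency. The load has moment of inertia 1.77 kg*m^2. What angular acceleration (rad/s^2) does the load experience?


tau_out = tau_motor * N * eta
= 0.65 * 24 * 0.89 = 13.884 Nm
alpha = tau_out / I = 13.884 / 1.77
= 7.8441 rad/s^2


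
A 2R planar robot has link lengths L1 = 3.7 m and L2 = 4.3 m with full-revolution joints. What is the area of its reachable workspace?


r_max = L1 + L2 = 8.0 m
r_min = |L1 - L2| = 0.6 m
Area = pi*(r_max^2 - r_min^2)
= pi*(64.0 - 0.36)
= pi * 63.64
= 199.931 m^2


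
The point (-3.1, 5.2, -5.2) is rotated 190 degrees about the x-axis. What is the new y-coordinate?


Rotation about x-axis: y' = y*cos(theta) - z*sin(theta)
= 5.2 * -0.9848 - -5.2 * -0.1736
= -6.024


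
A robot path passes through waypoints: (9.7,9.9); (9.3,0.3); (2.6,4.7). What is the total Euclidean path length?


Segment lengths:
  seg1 = sqrt((-0.4)^2 + (-9.6)^2) = 9.6083
  seg2 = sqrt((-6.7)^2 + (4.4)^2) = 8.0156
Total = 17.6239


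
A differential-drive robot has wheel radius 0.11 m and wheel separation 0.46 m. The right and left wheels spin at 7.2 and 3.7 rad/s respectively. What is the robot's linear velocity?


vR = r*wR = 0.11*7.2 = 0.792 m/s
vL = r*wL = 0.11*3.7 = 0.407 m/s
v = (vR+vL)/2 = 0.5995 m/s
omega = (vR-vL)/L = 0.837 rad/s
linear velocity = 0.5995 m/s


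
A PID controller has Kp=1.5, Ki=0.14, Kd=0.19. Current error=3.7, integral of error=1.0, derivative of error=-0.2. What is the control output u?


u = Kp*e + Ki*int(e) + Kd*de/dt
= 1.5*3.7 + 0.14*1.0 + 0.19*(-0.2)
= 5.55 + 0.14 + -0.038
= 5.652


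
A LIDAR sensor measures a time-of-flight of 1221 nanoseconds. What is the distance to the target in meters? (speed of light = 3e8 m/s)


tof = 1221 ns = 1.221e-06 s
dist = c * tof / 2
= 3e8 * 1.221e-06 / 2
= 183.15 m


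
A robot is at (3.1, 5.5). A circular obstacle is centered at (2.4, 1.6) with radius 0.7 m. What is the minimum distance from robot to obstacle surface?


center_dist = sqrt((3.1-2.4)^2 + (5.5-1.6)^2)
= sqrt(0.49 + 15.21)
= 3.9623
min_dist = center_dist - radius = 3.9623 - 0.7 = 3.2623 m


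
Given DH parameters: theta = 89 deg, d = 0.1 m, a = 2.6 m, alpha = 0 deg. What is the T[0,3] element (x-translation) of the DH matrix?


T[0,3] = a * cos(theta)
= 2.6 * cos(89 deg)
= 2.6 * 0.0175
= 0.0454


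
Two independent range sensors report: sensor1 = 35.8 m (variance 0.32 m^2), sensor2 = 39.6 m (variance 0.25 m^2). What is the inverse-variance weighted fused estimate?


w1 = (1/var1) / (1/var1 + 1/var2)
   = 3.125 / (3.125 + 4.0) = 0.4386
w2 = 1 - w1 = 0.5614
fused = w1*s1 + w2*s2 = 15.7018 + 22.2316
= 37.9333 m


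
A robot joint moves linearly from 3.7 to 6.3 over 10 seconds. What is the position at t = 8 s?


s = t/T = 8/10 = 0.8
p(t) = p0 + (pf-p0)*s
= 3.7 + (6.3 - 3.7) * 0.8
= 5.78


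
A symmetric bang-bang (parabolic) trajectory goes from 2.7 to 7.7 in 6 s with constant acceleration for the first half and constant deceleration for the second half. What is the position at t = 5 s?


Symmetric rest-to-rest: each phase covers (pf-p0)/2 in time T/2. 0.5*a*(T/2)^2 = (pf-p0)/2 => a = 4*(pf-p0)/T^2
a = 4*(7.7-2.7)/6^2 = 0.5556
t = 5 is in the deceleration phase (t > T/2).
p = pf - 0.5*a*(T-t)^2 = 7.7 - 0.5*0.5556*1^2
= 7.4222


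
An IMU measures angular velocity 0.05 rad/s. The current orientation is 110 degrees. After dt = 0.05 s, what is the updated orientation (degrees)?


delta_theta = w * dt = 0.05 * 0.05 = 0.0025 rad
= 0.1432 deg
theta_new = 110 + 0.1432 = 110.1432 deg


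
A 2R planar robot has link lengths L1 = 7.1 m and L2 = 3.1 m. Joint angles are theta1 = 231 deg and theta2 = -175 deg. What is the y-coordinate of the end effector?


Convert angles to radians: theta1 = 4.0317, theta2 = -3.0543
y = L1*sin(theta1) + L2*sin(theta1+theta2)
y = -5.5177 + 2.57
y = -2.9477


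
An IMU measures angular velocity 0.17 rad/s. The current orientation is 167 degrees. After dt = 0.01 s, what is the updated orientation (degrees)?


delta_theta = w * dt = 0.17 * 0.01 = 0.0017 rad
= 0.0974 deg
theta_new = 167 + 0.0974 = 167.0974 deg


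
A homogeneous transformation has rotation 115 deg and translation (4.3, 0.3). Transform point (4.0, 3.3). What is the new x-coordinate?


x' = cos(theta)*px - sin(theta)*py + tx
= -0.4226*4.0 - 0.9063*3.3 + 4.3
= -0.3813


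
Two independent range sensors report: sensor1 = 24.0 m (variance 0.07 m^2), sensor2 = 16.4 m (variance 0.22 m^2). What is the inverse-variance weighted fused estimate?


w1 = (1/var1) / (1/var1 + 1/var2)
   = 14.2857 / (14.2857 + 4.5455) = 0.7586
w2 = 1 - w1 = 0.2414
fused = w1*s1 + w2*s2 = 18.2069 + 3.9586
= 22.1655 m


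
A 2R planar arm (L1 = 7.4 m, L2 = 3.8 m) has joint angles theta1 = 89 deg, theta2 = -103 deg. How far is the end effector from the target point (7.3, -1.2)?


End effector via forward kinematics:
x = L1*cos(t1) + L2*cos(t1+t2) = 3.8163
y = L1*sin(t1) + L2*sin(t1+t2) = 6.4796
Distance to target:
d = sqrt((7.3 - 3.8163)^2 + (-1.2 - 6.4796)^2)
= sqrt(12.1364 + 58.9758)
= 8.4328 m


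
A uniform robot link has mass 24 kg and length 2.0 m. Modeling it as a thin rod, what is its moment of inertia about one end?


I = (1/3) * m * L^2
= (1/3) * 24 * 2.0^2
= 0.333333 * 24 * 4.0
= 32.0 kg*m^2


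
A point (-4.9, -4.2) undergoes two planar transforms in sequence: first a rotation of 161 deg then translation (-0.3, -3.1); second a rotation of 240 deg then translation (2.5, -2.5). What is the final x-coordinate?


After transform 1:
x1 = cos(161)*-4.9 - sin(161)*-4.2 + -0.3 = 5.7004
y1 = sin(161)*-4.9 + cos(161)*-4.2 + -3.1 = -0.7241
After transform 2:
x2 = cos(240)*5.7004 - sin(240)*-0.7241 + 2.5
= -0.9773


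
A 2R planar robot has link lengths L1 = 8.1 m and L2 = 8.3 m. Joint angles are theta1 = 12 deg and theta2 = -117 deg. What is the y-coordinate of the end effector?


Convert angles to radians: theta1 = 0.2094, theta2 = -2.042
y = L1*sin(theta1) + L2*sin(theta1+theta2)
y = 1.6841 + -8.0172
y = -6.3331


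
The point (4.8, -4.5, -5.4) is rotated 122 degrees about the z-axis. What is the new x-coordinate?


Rotation about z-axis: x' = x*cos(theta) - y*sin(theta)
= 4.8 * -0.5299 - -4.5 * 0.848
= 1.2726


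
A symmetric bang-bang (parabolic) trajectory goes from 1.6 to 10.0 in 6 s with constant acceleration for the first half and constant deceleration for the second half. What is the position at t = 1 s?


Symmetric rest-to-rest: each phase covers (pf-p0)/2 in time T/2. 0.5*a*(T/2)^2 = (pf-p0)/2 => a = 4*(pf-p0)/T^2
a = 4*(10.0-1.6)/6^2 = 0.9333
t = 1 is in the acceleration phase (t <= T/2).
p = p0 + 0.5*a*t^2 = 1.6 + 0.5*0.9333*1^2
= 2.0667


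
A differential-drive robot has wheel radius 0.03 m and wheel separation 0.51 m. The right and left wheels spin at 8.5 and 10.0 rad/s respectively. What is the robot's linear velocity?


vR = r*wR = 0.03*8.5 = 0.255 m/s
vL = r*wL = 0.03*10.0 = 0.3 m/s
v = (vR+vL)/2 = 0.2775 m/s
omega = (vR-vL)/L = -0.0882 rad/s
linear velocity = 0.2775 m/s


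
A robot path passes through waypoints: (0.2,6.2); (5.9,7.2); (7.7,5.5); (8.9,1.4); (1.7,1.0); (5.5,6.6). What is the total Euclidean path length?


Segment lengths:
  seg1 = sqrt((5.7)^2 + (1.0)^2) = 5.7871
  seg2 = sqrt((1.8)^2 + (-1.7)^2) = 2.4759
  seg3 = sqrt((1.2)^2 + (-4.1)^2) = 4.272
  seg4 = sqrt((-7.2)^2 + (-0.4)^2) = 7.2111
  seg5 = sqrt((3.8)^2 + (5.6)^2) = 6.7676
Total = 26.5136


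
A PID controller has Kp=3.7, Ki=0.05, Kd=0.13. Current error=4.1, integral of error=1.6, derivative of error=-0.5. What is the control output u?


u = Kp*e + Ki*int(e) + Kd*de/dt
= 3.7*4.1 + 0.05*1.6 + 0.13*(-0.5)
= 15.17 + 0.08 + -0.065
= 15.185


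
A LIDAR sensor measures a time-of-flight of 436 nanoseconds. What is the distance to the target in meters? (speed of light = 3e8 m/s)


tof = 436 ns = 4.36e-07 s
dist = c * tof / 2
= 3e8 * 4.36e-07 / 2
= 65.4 m


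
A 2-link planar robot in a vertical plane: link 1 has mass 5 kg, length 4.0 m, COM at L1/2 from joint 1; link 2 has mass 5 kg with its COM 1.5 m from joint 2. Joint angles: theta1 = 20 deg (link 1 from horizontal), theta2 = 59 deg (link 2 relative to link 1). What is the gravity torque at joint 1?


Horizontal distance from joint 1 to link-1 COM:
  x_c1 = (L1/2)*cos(t1) = 2.0 * 0.9397 = 1.8794 m
Horizontal distance from joint 1 to link-2 COM:
  x_c2 = L1*cos(t1) + Lc2*cos(t1+t2)
       = 4.0*0.9397 + 1.5*0.1908 = 4.045 m
tau1 = m1*g*x_c1 + m2*g*x_c2
     = 5*9.81*1.8794 + 5*9.81*4.045
     = 92.1838 + 198.4065
     = 290.5903 Nm


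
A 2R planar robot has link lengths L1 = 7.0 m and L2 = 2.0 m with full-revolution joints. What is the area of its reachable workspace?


r_max = L1 + L2 = 9.0 m
r_min = |L1 - L2| = 5.0 m
Area = pi*(r_max^2 - r_min^2)
= pi*(81.0 - 25.0)
= pi * 56.0
= 175.9292 m^2


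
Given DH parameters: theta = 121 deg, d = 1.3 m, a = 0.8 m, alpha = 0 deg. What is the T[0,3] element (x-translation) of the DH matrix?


T[0,3] = a * cos(theta)
= 0.8 * cos(121 deg)
= 0.8 * -0.515
= -0.412


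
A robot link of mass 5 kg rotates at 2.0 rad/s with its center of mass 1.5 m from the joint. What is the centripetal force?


F = m * omega^2 * r
= 5 * 2.0^2 * 1.5
= 5 * 4.0 * 1.5
= 30.0 N


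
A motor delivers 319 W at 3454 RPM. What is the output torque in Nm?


omega = 3454 * 2*pi/60 = 361.702 rad/s
tau = P / omega = 319 / 361.702
= 0.8819 Nm


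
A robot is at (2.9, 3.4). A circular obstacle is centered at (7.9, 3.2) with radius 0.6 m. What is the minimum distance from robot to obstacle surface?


center_dist = sqrt((2.9-7.9)^2 + (3.4-3.2)^2)
= sqrt(25.0 + 0.04)
= 5.004
min_dist = center_dist - radius = 5.004 - 0.6 = 4.404 m


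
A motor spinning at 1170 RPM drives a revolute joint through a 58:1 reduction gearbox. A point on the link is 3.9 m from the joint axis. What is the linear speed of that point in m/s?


omega_motor = 1170 * 2*pi/60 = 122.5221 rad/s
omega_joint = omega_motor / 58 = 2.1125 rad/s
v = omega_joint * r = 2.1125 * 3.9
= 8.2386 m/s


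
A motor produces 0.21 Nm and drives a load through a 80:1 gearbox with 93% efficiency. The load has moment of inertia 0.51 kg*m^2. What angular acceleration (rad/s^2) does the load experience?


tau_out = tau_motor * N * eta
= 0.21 * 80 * 0.93 = 15.624 Nm
alpha = tau_out / I = 15.624 / 0.51
= 30.6353 rad/s^2
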